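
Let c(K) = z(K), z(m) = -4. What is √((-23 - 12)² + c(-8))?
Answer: √1221 ≈ 34.943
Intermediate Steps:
c(K) = -4
√((-23 - 12)² + c(-8)) = √((-23 - 12)² - 4) = √((-35)² - 4) = √(1225 - 4) = √1221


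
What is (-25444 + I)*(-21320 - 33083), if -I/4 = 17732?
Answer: 5242925916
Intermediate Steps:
I = -70928 (I = -4*17732 = -70928)
(-25444 + I)*(-21320 - 33083) = (-25444 - 70928)*(-21320 - 33083) = -96372*(-54403) = 5242925916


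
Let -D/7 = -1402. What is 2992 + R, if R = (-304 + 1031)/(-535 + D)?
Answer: 27763495/9279 ≈ 2992.1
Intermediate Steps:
D = 9814 (D = -7*(-1402) = 9814)
R = 727/9279 (R = (-304 + 1031)/(-535 + 9814) = 727/9279 ≈ 0.078349)
2992 + R = 2992 + 727/9279 = 27763495/9279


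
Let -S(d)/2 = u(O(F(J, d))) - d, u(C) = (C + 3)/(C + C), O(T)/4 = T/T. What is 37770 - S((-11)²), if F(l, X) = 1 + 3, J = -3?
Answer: 150119/4 ≈ 37530.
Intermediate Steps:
F(l, X) = 4
O(T) = 4 (O(T) = 4*(T/T) = 4*1 = 4)
u(C) = (3 + C)/(2*C) (u(C) = (3 + C)/((2*C)) = (3 + C)*(1/(2*C)) = (3 + C)/(2*C))
S(d) = -7/4 + 2*d (S(d) = -2*((½)*(3 + 4)/4 - d) = -2*((½)*(¼)*7 - d) = -2*(7/8 - d) = -7/4 + 2*d)
37770 - S((-11)²) = 37770 - (-7/4 + 2*(-11)²) = 37770 - (-7/4 + 2*121) = 37770 - (-7/4 + 242) = 37770 - 1*961/4 = 37770 - 961/4 = 150119/4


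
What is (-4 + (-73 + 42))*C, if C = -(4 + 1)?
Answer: 175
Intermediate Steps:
C = -5 (C = -1*5 = -5)
(-4 + (-73 + 42))*C = (-4 + (-73 + 42))*(-5) = (-4 - 31)*(-5) = -35*(-5) = 175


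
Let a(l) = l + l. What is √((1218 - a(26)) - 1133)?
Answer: √33 ≈ 5.7446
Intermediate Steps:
a(l) = 2*l
√((1218 - a(26)) - 1133) = √((1218 - 2*26) - 1133) = √((1218 - 1*52) - 1133) = √((1218 - 52) - 1133) = √(1166 - 1133) = √33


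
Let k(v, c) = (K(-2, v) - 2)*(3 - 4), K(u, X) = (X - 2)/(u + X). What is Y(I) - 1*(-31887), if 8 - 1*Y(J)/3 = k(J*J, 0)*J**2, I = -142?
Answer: -28581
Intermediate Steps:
K(u, X) = (-2 + X)/(X + u)
k(v, c) = 1 (k(v, c) = ((-2 + v)/(v - 2) - 2)*(3 - 4) = ((-2 + v)/(-2 + v) - 2)*(-1) = (1 - 2)*(-1) = -1*(-1) = 1)
Y(J) = 24 - 3*J**2
Y(I) - 1*(-31887) = (24 - 3*(-142)**2) - 1*(-31887) = (24 - 3*20164) + 31887 = (24 - 60492) + 31887 = -60468 + 31887 = -28581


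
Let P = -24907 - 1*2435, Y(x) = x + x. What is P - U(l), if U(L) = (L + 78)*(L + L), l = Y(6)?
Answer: -29502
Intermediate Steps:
Y(x) = 2*x
l = 12 (l = 2*6 = 12)
P = -27342 (P = -24907 - 2435 = -27342)
U(L) = 2*L*(78 + L) (U(L) = (78 + L)*(2*L) = 2*L*(78 + L))
P - U(l) = -27342 - 2*12*(78 + 12) = -27342 - 2*12*90 = -27342 - 1*2160 = -27342 - 2160 = -29502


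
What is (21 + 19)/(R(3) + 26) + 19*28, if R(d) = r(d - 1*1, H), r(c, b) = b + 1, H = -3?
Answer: 1601/3 ≈ 533.67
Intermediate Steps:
r(c, b) = 1 + b
R(d) = -2 (R(d) = 1 - 3 = -2)
(21 + 19)/(R(3) + 26) + 19*28 = (21 + 19)/(-2 + 26) + 19*28 = 40/24 + 532 = 40*(1/24) + 532 = 5/3 + 532 = 1601/3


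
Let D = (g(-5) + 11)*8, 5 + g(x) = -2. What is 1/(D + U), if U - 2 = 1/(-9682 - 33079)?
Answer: 42761/1453873 ≈ 0.029412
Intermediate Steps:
g(x) = -7 (g(x) = -5 - 2 = -7)
U = 85521/42761 (U = 2 + 1/(-9682 - 33079) = 2 + 1/(-42761) = 2 - 1/42761 = 85521/42761 ≈ 2.0000)
D = 32 (D = (-7 + 11)*8 = 4*8 = 32)
1/(D + U) = 1/(32 + 85521/42761) = 1/(1453873/42761) = 42761/1453873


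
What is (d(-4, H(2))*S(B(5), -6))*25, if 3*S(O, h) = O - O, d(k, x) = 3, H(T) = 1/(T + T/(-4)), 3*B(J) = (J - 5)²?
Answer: 0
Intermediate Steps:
B(J) = (-5 + J)²/3 (B(J) = (J - 5)²/3 = (-5 + J)²/3)
H(T) = 4/(3*T) (H(T) = 1/(T + T*(-¼)) = 1/(T - T/4) = 1/(3*T/4) = 4/(3*T))
S(O, h) = 0 (S(O, h) = (O - O)/3 = (⅓)*0 = 0)
(d(-4, H(2))*S(B(5), -6))*25 = (3*0)*25 = 0*25 = 0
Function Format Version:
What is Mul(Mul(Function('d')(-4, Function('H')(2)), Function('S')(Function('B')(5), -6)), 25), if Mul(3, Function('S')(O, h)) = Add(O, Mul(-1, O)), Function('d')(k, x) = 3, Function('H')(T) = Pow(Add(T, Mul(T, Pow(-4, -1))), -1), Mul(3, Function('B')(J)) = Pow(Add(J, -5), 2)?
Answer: 0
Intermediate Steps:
Function('B')(J) = Mul(Rational(1, 3), Pow(Add(-5, J), 2)) (Function('B')(J) = Mul(Rational(1, 3), Pow(Add(J, -5), 2)) = Mul(Rational(1, 3), Pow(Add(-5, J), 2)))
Function('H')(T) = Mul(Rational(4, 3), Pow(T, -1)) (Function('H')(T) = Pow(Add(T, Mul(T, Rational(-1, 4))), -1) = Pow(Add(T, Mul(Rational(-1, 4), T)), -1) = Pow(Mul(Rational(3, 4), T), -1) = Mul(Rational(4, 3), Pow(T, -1)))
Function('S')(O, h) = 0 (Function('S')(O, h) = Mul(Rational(1, 3), Add(O, Mul(-1, O))) = Mul(Rational(1, 3), 0) = 0)
Mul(Mul(Function('d')(-4, Function('H')(2)), Function('S')(Function('B')(5), -6)), 25) = Mul(Mul(3, 0), 25) = Mul(0, 25) = 0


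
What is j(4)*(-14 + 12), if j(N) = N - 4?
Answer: 0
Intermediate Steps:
j(N) = -4 + N
j(4)*(-14 + 12) = (-4 + 4)*(-14 + 12) = 0*(-2) = 0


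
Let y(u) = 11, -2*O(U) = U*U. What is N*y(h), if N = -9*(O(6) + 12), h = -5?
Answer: 594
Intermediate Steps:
O(U) = -U**2/2 (O(U) = -U*U/2 = -U**2/2)
N = 54 (N = -9*(-1/2*6**2 + 12) = -9*(-1/2*36 + 12) = -9*(-18 + 12) = -9*(-6) = 54)
N*y(h) = 54*11 = 594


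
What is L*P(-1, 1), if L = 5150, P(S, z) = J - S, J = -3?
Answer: -10300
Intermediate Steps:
P(S, z) = -3 - S
L*P(-1, 1) = 5150*(-3 - 1*(-1)) = 5150*(-3 + 1) = 5150*(-2) = -10300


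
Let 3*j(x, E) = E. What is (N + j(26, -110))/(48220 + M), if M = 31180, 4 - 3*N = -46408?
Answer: 7717/39700 ≈ 0.19438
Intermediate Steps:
N = 46412/3 (N = 4/3 - 1/3*(-46408) = 4/3 + 46408/3 = 46412/3 ≈ 15471.)
j(x, E) = E/3
(N + j(26, -110))/(48220 + M) = (46412/3 + (1/3)*(-110))/(48220 + 31180) = (46412/3 - 110/3)/79400 = 15434*(1/79400) = 7717/39700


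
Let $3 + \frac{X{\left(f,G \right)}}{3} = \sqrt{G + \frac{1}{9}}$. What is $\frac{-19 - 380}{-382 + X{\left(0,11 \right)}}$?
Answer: $\frac{133}{127} \approx 1.0472$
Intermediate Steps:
$X{\left(f,G \right)} = -9 + 3 \sqrt{\frac{1}{9} + G}$ ($X{\left(f,G \right)} = -9 + 3 \sqrt{G + \frac{1}{9}} = -9 + 3 \sqrt{\frac{1}{9} + G}$)
$\frac{-19 - 380}{-382 + X{\left(0,11 \right)}} = \frac{-19 - 380}{-382 - \left(9 - \sqrt{1 + 9 \cdot 11}\right)} = - \frac{399}{-382 - \left(9 - \sqrt{1 + 99}\right)} = - \frac{399}{-382 - \left(9 - \sqrt{100}\right)} = - \frac{399}{-382 + \left(-9 + 10\right)} = - \frac{399}{-382 + 1} = - \frac{399}{-381} = \left(-399\right) \left(- \frac{1}{381}\right) = \frac{133}{127}$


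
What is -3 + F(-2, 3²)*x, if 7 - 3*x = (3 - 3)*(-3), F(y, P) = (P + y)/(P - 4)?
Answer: 4/15 ≈ 0.26667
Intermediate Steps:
F(y, P) = (P + y)/(-4 + P)
x = 7/3 (x = 7/3 - (3 - 3)*(-3)/3 = 7/3 - 0*(-3) = 7/3 - ⅓*0 = 7/3 + 0 = 7/3 ≈ 2.3333)
-3 + F(-2, 3²)*x = -3 + ((3² - 2)/(-4 + 3²))*(7/3) = -3 + ((9 - 2)/(-4 + 9))*(7/3) = -3 + (7/5)*(7/3) = -3 + 49/15 = 4/15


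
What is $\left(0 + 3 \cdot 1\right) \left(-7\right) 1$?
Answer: $-21$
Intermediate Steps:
$\left(0 + 3 \cdot 1\right) \left(-7\right) 1 = \left(0 + 3\right) \left(-7\right) 1 = 3 \left(-7\right) 1 = \left(-21\right) 1 = -21$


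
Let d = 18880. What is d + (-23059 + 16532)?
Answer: 12353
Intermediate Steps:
d + (-23059 + 16532) = 18880 + (-23059 + 16532) = 18880 - 6527 = 12353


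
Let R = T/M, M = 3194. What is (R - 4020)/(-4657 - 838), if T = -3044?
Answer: 6421462/8775515 ≈ 0.73175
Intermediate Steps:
R = -1522/1597 (R = -3044/3194 = -3044*1/3194 = -1522/1597 ≈ -0.95304)
(R - 4020)/(-4657 - 838) = (-1522/1597 - 4020)/(-4657 - 838) = -6421462/1597/(-5495) = -6421462/1597*(-1/5495) = 6421462/8775515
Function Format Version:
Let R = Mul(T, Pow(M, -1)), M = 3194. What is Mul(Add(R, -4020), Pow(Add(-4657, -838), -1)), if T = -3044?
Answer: Rational(6421462, 8775515) ≈ 0.73175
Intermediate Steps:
R = Rational(-1522, 1597) (R = Mul(-3044, Pow(3194, -1)) = Mul(-3044, Rational(1, 3194)) = Rational(-1522, 1597) ≈ -0.95304)
Mul(Add(R, -4020), Pow(Add(-4657, -838), -1)) = Mul(Add(Rational(-1522, 1597), -4020), Pow(Add(-4657, -838), -1)) = Mul(Rational(-6421462, 1597), Pow(-5495, -1)) = Mul(Rational(-6421462, 1597), Rational(-1, 5495)) = Rational(6421462, 8775515)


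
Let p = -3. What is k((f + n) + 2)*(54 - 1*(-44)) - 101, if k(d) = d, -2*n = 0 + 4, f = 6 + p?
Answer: 193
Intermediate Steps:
f = 3 (f = 6 - 3 = 3)
n = -2 (n = -(0 + 4)/2 = -½*4 = -2)
k((f + n) + 2)*(54 - 1*(-44)) - 101 = ((3 - 2) + 2)*(54 - 1*(-44)) - 101 = (1 + 2)*(54 + 44) - 101 = 3*98 - 101 = 294 - 101 = 193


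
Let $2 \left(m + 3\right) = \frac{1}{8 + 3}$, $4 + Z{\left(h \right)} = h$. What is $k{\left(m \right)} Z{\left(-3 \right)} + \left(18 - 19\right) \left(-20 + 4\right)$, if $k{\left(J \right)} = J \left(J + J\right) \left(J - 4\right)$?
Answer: $\frac{4610159}{5324} \approx 865.92$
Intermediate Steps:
$Z{\left(h \right)} = -4 + h$
$m = - \frac{65}{22}$ ($m = -3 + \frac{1}{2 \left(8 + 3\right)} = -3 + \frac{1}{2 \cdot 11} = -3 + \frac{1}{2} \cdot \frac{1}{11} = -3 + \frac{1}{22} = - \frac{65}{22} \approx -2.9545$)
$k{\left(J \right)} = 2 J^{2} \left(-4 + J\right)$ ($k{\left(J \right)} = J 2 J \left(-4 + J\right) = 2 J^{2} \left(-4 + J\right)$)
$k{\left(m \right)} Z{\left(-3 \right)} + \left(18 - 19\right) \left(-20 + 4\right) = 2 \left(- \frac{65}{22}\right)^{2} \left(-4 - \frac{65}{22}\right) \left(-4 - 3\right) + \left(18 - 19\right) \left(-20 + 4\right) = 2 \cdot \frac{4225}{484} \left(- \frac{153}{22}\right) \left(-7\right) - -16 = \left(- \frac{646425}{5324}\right) \left(-7\right) + 16 = \frac{4524975}{5324} + 16 = \frac{4610159}{5324}$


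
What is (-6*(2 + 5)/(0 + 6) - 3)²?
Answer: 100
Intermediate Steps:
(-6*(2 + 5)/(0 + 6) - 3)² = (-42/6 - 3)² = (-6*7/6 - 3)² = (-7 - 3)² = (-10)² = 100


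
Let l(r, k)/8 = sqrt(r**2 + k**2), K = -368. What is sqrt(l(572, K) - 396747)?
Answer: sqrt(-396747 + 32*sqrt(28913)) ≈ 625.54*I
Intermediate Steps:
l(r, k) = 8*sqrt(k**2 + r**2) (l(r, k) = 8*sqrt(r**2 + k**2) = 8*sqrt(k**2 + r**2))
sqrt(l(572, K) - 396747) = sqrt(8*sqrt((-368)**2 + 572**2) - 396747) = sqrt(8*sqrt(135424 + 327184) - 396747) = sqrt(8*sqrt(462608) - 396747) = sqrt(8*(4*sqrt(28913)) - 396747) = sqrt(32*sqrt(28913) - 396747) = sqrt(-396747 + 32*sqrt(28913))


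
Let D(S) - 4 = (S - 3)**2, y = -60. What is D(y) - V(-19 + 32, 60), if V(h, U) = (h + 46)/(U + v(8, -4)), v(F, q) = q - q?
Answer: 238321/60 ≈ 3972.0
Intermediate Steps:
v(F, q) = 0
D(S) = 4 + (-3 + S)**2 (D(S) = 4 + (S - 3)**2 = 4 + (-3 + S)**2)
V(h, U) = (46 + h)/U (V(h, U) = (h + 46)/(U + 0) = (46 + h)/U)
D(y) - V(-19 + 32, 60) = (4 + (-3 - 60)**2) - (46 + (-19 + 32))/60 = (4 + (-63)**2) - (46 + 13)/60 = (4 + 3969) - 59/60 = 3973 - 1*59/60 = 3973 - 59/60 = 238321/60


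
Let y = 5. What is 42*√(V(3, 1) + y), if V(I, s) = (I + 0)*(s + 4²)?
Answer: 84*√14 ≈ 314.30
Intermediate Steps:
V(I, s) = I*(16 + s) (V(I, s) = I*(s + 16) = I*(16 + s))
42*√(V(3, 1) + y) = 42*√(3*(16 + 1) + 5) = 42*√(3*17 + 5) = 42*√(51 + 5) = 42*√56 = 42*(2*√14) = 84*√14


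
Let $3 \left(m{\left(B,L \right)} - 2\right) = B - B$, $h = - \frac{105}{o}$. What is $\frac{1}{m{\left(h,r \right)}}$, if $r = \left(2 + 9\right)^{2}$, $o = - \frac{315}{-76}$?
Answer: $\frac{1}{2} \approx 0.5$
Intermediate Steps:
$o = \frac{315}{76}$ ($o = \left(-315\right) \left(- \frac{1}{76}\right) = \frac{315}{76} \approx 4.1447$)
$r = 121$ ($r = 11^{2} = 121$)
$h = - \frac{76}{3}$ ($h = - \frac{105}{\frac{315}{76}} = \left(-105\right) \frac{76}{315} = - \frac{76}{3} \approx -25.333$)
$m{\left(B,L \right)} = 2$ ($m{\left(B,L \right)} = 2 + \frac{B - B}{3} = 2 + \frac{1}{3} \cdot 0 = 2 + 0 = 2$)
$\frac{1}{m{\left(h,r \right)}} = \frac{1}{2}$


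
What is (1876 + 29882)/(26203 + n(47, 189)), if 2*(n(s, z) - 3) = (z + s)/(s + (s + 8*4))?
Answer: 2000754/1651037 ≈ 1.2118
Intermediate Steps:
n(s, z) = 3 + (s + z)/(2*(32 + 2*s)) (n(s, z) = 3 + ((z + s)/(s + (s + 8*4)))/2 = 3 + ((s + z)/(s + (s + 32)))/2 = 3 + ((s + z)/(s + (32 + s)))/2 = 3 + ((s + z)/(32 + 2*s))/2 = 3 + (s + z)/(2*(32 + 2*s)))
(1876 + 29882)/(26203 + n(47, 189)) = (1876 + 29882)/(26203 + (192 + 189 + 13*47)/(4*(16 + 47))) = 31758/(26203 + (¼)*(192 + 189 + 611)/63) = 31758/(26203 + (¼)*(1/63)*992) = 31758/(26203 + 248/63) = 31758/(1651037/63) = 31758*(63/1651037) = 2000754/1651037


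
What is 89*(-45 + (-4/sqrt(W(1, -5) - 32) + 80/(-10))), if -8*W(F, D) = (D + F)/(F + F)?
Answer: -4717 + 712*I*sqrt(127)/127 ≈ -4717.0 + 63.18*I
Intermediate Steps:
W(F, D) = -(D + F)/(16*F) (W(F, D) = -(D + F)/(8*(F + F)) = -(D + F)/(8*(2*F)) = -(D + F)*1/(2*F)/8 = -(D + F)/(16*F))
89*(-45 + (-4/sqrt(W(1, -5) - 32) + 80/(-10))) = 89*(-45 + (-4/sqrt((1/16)*(-1*(-5) - 1*1)/1 - 32) + 80/(-10))) = 89*(-45 + (-4/sqrt((1/16)*1*(5 - 1) - 32) + 80*(-1/10))) = 89*(-45 + (-4/sqrt((1/16)*1*4 - 32) - 8)) = 89*(-45 + (-4/sqrt(1/4 - 32) - 8)) = 89*(-45 + (-4*(-2*I*sqrt(127)/127) - 8)) = 89*(-45 + (-(-8)*I*sqrt(127)/127 - 8)) = 89*(-45 + (8*I*sqrt(127)/127 - 8)) = 89*(-45 + (-8 + 8*I*sqrt(127)/127)) = 89*(-53 + 8*I*sqrt(127)/127) = -4717 + 712*I*sqrt(127)/127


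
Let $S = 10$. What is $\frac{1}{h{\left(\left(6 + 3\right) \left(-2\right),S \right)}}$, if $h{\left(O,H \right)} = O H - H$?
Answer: $- \frac{1}{190} \approx -0.0052632$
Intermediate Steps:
$h{\left(O,H \right)} = - H + H O$ ($h{\left(O,H \right)} = H O - H = - H + H O$)
$\frac{1}{h{\left(\left(6 + 3\right) \left(-2\right),S \right)}} = \frac{1}{10 \left(-1 + \left(6 + 3\right) \left(-2\right)\right)} = \frac{1}{10 \left(-1 + 9 \left(-2\right)\right)} = \frac{1}{10 \left(-1 - 18\right)} = \frac{1}{10 \left(-19\right)} = \frac{1}{-190} = - \frac{1}{190}$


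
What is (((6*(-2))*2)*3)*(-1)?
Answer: 72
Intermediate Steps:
(((6*(-2))*2)*3)*(-1) = (-12*2*3)*(-1) = -24*3*(-1) = -72*(-1) = 72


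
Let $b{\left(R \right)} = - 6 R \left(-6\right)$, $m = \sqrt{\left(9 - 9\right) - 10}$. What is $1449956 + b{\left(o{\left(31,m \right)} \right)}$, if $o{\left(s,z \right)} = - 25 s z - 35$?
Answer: $1448696 - 27900 i \sqrt{10} \approx 1.4487 \cdot 10^{6} - 88228.0 i$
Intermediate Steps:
$m = i \sqrt{10}$ ($m = \sqrt{\left(9 - 9\right) - 10} = \sqrt{0 - 10} = \sqrt{-10} = i \sqrt{10} \approx 3.1623 i$)
$o{\left(s,z \right)} = -35 - 25 s z$ ($o{\left(s,z \right)} = - 25 s z - 35 = -35 - 25 s z$)
$b{\left(R \right)} = 36 R$
$1449956 + b{\left(o{\left(31,m \right)} \right)} = 1449956 + 36 \left(-35 - 775 i \sqrt{10}\right) = 1449956 - \left(1260 + 27900 i \sqrt{10}\right) = 1448696 - 27900 i \sqrt{10}$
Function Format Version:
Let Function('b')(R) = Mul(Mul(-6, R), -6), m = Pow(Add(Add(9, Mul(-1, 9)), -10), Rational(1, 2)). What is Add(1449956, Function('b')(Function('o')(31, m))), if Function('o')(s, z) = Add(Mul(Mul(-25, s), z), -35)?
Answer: Add(1448696, Mul(-27900, I, Pow(10, Rational(1, 2)))) ≈ Add(1.4487e+6, Mul(-88228., I))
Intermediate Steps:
m = Mul(I, Pow(10, Rational(1, 2))) (m = Pow(Add(Add(9, -9), -10), Rational(1, 2)) = Pow(Add(0, -10), Rational(1, 2)) = Pow(-10, Rational(1, 2)) = Mul(I, Pow(10, Rational(1, 2))) ≈ Mul(3.1623, I))
Function('o')(s, z) = Add(-35, Mul(-25, s, z)) (Function('o')(s, z) = Add(Mul(-25, s, z), -35) = Add(-35, Mul(-25, s, z)))
Function('b')(R) = Mul(36, R)
Add(1449956, Function('b')(Function('o')(31, m))) = Add(1449956, Mul(36, Add(-35, Mul(-25, 31, Mul(I, Pow(10, Rational(1, 2))))))) = Add(1449956, Mul(36, Add(-35, Mul(-775, I, Pow(10, Rational(1, 2)))))) = Add(1449956, Add(-1260, Mul(-27900, I, Pow(10, Rational(1, 2))))) = Add(1448696, Mul(-27900, I, Pow(10, Rational(1, 2))))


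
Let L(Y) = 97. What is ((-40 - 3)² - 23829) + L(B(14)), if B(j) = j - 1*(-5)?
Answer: -21883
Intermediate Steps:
B(j) = 5 + j (B(j) = j + 5 = 5 + j)
((-40 - 3)² - 23829) + L(B(14)) = ((-40 - 3)² - 23829) + 97 = ((-43)² - 23829) + 97 = (1849 - 23829) + 97 = -21980 + 97 = -21883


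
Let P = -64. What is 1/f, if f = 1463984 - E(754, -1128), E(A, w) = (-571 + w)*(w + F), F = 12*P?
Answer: -1/1757320 ≈ -5.6905e-7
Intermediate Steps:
F = -768 (F = 12*(-64) = -768)
E(A, w) = (-768 + w)*(-571 + w) (E(A, w) = (-571 + w)*(w - 768) = (-571 + w)*(-768 + w) = (-768 + w)*(-571 + w))
f = -1757320 (f = 1463984 - (438528 + (-1128)² - 1339*(-1128)) = 1463984 - (438528 + 1272384 + 1510392) = 1463984 - 1*3221304 = 1463984 - 3221304 = -1757320)
1/f = 1/(-1757320) = -1/1757320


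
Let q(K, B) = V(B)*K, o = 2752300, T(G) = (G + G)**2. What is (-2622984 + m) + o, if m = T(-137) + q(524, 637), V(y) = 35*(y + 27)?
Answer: 12382152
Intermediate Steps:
T(G) = 4*G**2 (T(G) = (2*G)**2 = 4*G**2)
V(y) = 945 + 35*y (V(y) = 35*(27 + y) = 945 + 35*y)
q(K, B) = K*(945 + 35*B) (q(K, B) = (945 + 35*B)*K = K*(945 + 35*B))
m = 12252836 (m = 4*(-137)**2 + 35*524*(27 + 637) = 4*18769 + 35*524*664 = 75076 + 12177760 = 12252836)
(-2622984 + m) + o = (-2622984 + 12252836) + 2752300 = 9629852 + 2752300 = 12382152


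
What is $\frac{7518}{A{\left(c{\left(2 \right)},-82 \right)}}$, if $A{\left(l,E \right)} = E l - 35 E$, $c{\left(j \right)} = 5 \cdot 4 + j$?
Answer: $\frac{3759}{533} \approx 7.0525$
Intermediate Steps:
$c{\left(j \right)} = 20 + j$
$A{\left(l,E \right)} = - 35 E + E l$
$\frac{7518}{A{\left(c{\left(2 \right)},-82 \right)}} = \frac{7518}{\left(-82\right) \left(-35 + \left(20 + 2\right)\right)} = \frac{7518}{\left(-82\right) \left(-35 + 22\right)} = \frac{7518}{\left(-82\right) \left(-13\right)} = \frac{7518}{1066} = 7518 \cdot \frac{1}{1066} = \frac{3759}{533}$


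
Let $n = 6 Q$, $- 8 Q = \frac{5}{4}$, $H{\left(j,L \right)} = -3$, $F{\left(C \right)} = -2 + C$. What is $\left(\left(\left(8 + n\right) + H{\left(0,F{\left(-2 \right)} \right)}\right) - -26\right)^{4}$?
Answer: $\frac{53527912321}{65536} \approx 8.1677 \cdot 10^{5}$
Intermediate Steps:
$Q = - \frac{5}{32}$ ($Q = - \frac{5 \cdot \frac{1}{4}}{8} = \left(- \frac{1}{8}\right) \frac{5}{4} = - \frac{5}{32} \approx -0.15625$)
$n = - \frac{15}{16}$ ($n = 6 \left(- \frac{5}{32}\right) = - \frac{15}{16} \approx -0.9375$)
$\left(\left(\left(8 + n\right) + H{\left(0,F{\left(-2 \right)} \right)}\right) - -26\right)^{4} = \left(\left(\left(8 - \frac{15}{16}\right) - 3\right) - -26\right)^{4} = \left(\left(\frac{113}{16} - 3\right) + 26\right)^{4} = \left(\frac{65}{16} + 26\right)^{4} = \left(\frac{481}{16}\right)^{4} = \frac{53527912321}{65536}$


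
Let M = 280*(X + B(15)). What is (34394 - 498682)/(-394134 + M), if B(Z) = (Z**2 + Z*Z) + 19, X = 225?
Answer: 232144/99907 ≈ 2.3236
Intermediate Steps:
B(Z) = 19 + 2*Z**2 (B(Z) = (Z**2 + Z**2) + 19 = 2*Z**2 + 19 = 19 + 2*Z**2)
M = 194320 (M = 280*(225 + (19 + 2*15**2)) = 280*(225 + (19 + 2*225)) = 280*(225 + (19 + 450)) = 280*(225 + 469) = 280*694 = 194320)
(34394 - 498682)/(-394134 + M) = (34394 - 498682)/(-394134 + 194320) = -464288/(-199814) = -464288*(-1/199814) = 232144/99907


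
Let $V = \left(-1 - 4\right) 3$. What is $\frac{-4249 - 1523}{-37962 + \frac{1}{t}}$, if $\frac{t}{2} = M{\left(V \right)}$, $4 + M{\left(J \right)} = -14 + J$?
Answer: $\frac{380952}{2505493} \approx 0.15205$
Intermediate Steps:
$V = -15$ ($V = \left(-5\right) 3 = -15$)
$M{\left(J \right)} = -18 + J$ ($M{\left(J \right)} = -4 + \left(-14 + J\right) = -18 + J$)
$t = -66$ ($t = 2 \left(-18 - 15\right) = 2 \left(-33\right) = -66$)
$\frac{-4249 - 1523}{-37962 + \frac{1}{t}} = \frac{-4249 - 1523}{-37962 + \frac{1}{-66}} = - \frac{5772}{-37962 - \frac{1}{66}} = - \frac{5772}{- \frac{2505493}{66}} = \left(-5772\right) \left(- \frac{66}{2505493}\right) = \frac{380952}{2505493}$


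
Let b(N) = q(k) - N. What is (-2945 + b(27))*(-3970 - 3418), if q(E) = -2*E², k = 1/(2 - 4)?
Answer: 21960830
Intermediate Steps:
k = -½ (k = 1/(-2) = -½ ≈ -0.50000)
b(N) = -½ - N (b(N) = -2*(-½)² - N = -2*¼ - N = -½ - N)
(-2945 + b(27))*(-3970 - 3418) = (-2945 + (-½ - 1*27))*(-3970 - 3418) = (-2945 + (-½ - 27))*(-7388) = (-2945 - 55/2)*(-7388) = -5945/2*(-7388) = 21960830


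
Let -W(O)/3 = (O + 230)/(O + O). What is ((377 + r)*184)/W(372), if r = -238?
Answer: -3171424/301 ≈ -10536.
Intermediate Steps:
W(O) = -3*(230 + O)/(2*O) (W(O) = -3*(O + 230)/(O + O) = -3*(230 + O)/(2*O))
((377 + r)*184)/W(372) = ((377 - 238)*184)/(-3/2 - 345/372) = (139*184)/(-3/2 - 345*1/372) = 25576/(-3/2 - 115/124) = 25576/(-301/124) = 25576*(-124/301) = -3171424/301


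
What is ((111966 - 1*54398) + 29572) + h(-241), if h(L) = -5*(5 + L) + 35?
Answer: 88355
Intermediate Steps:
h(L) = 10 - 5*L (h(L) = (-25 - 5*L) + 35 = 10 - 5*L)
((111966 - 1*54398) + 29572) + h(-241) = ((111966 - 1*54398) + 29572) + (10 - 5*(-241)) = ((111966 - 54398) + 29572) + (10 + 1205) = (57568 + 29572) + 1215 = 87140 + 1215 = 88355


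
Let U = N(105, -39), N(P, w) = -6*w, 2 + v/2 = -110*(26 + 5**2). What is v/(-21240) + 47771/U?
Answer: 4709641/23010 ≈ 204.68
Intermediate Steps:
v = -11224 (v = -4 + 2*(-110*(26 + 5**2)) = -4 + 2*(-110*(26 + 25)) = -4 + 2*(-110*51) = -4 + 2*(-5610) = -4 - 11220 = -11224)
U = 234 (U = -6*(-39) = 234)
v/(-21240) + 47771/U = -11224/(-21240) + 47771/234 = -11224*(-1/21240) + 47771*(1/234) = 1403/2655 + 47771/234 = 4709641/23010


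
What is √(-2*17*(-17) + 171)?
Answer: √749 ≈ 27.368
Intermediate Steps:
√(-2*17*(-17) + 171) = √(-34*(-17) + 171) = √(578 + 171) = √749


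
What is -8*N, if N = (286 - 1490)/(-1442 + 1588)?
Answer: 4816/73 ≈ 65.973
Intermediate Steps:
N = -602/73 (N = -1204/146 = -1204*1/146 = -602/73 ≈ -8.2466)
-8*N = -8*(-602/73) = 4816/73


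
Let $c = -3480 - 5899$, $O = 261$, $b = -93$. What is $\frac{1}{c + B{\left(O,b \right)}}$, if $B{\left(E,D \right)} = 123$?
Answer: $- \frac{1}{9256} \approx -0.00010804$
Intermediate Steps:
$c = -9379$ ($c = -3480 - 5899 = -9379$)
$\frac{1}{c + B{\left(O,b \right)}} = \frac{1}{-9379 + 123} = \frac{1}{-9256} = - \frac{1}{9256}$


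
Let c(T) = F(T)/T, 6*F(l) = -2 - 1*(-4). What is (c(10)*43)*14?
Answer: 301/15 ≈ 20.067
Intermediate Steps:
F(l) = ⅓ (F(l) = (-2 - 1*(-4))/6 = (-2 + 4)/6 = (⅙)*2 = ⅓)
c(T) = 1/(3*T)
(c(10)*43)*14 = (((⅓)/10)*43)*14 = (((⅓)*(⅒))*43)*14 = ((1/30)*43)*14 = (43/30)*14 = 301/15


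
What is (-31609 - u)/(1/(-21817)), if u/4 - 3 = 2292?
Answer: 889893613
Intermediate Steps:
u = 9180 (u = 12 + 4*2292 = 12 + 9168 = 9180)
(-31609 - u)/(1/(-21817)) = (-31609 - 1*9180)/(1/(-21817)) = (-31609 - 9180)/(-1/21817) = -40789*(-21817) = 889893613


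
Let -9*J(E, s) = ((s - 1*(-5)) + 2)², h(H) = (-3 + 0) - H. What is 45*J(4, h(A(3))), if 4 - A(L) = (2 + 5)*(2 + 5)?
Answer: -12005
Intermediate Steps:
A(L) = -45 (A(L) = 4 - (2 + 5)*(2 + 5) = 4 - 7*7 = 4 - 1*49 = 4 - 49 = -45)
h(H) = -3 - H
J(E, s) = -(7 + s)²/9 (J(E, s) = -((s - 1*(-5)) + 2)²/9 = -((s + 5) + 2)²/9 = -((5 + s) + 2)²/9 = -(7 + s)²/9)
45*J(4, h(A(3))) = 45*(-(7 + (-3 - 1*(-45)))²/9) = 45*(-(7 + (-3 + 45))²/9) = 45*(-(7 + 42)²/9) = 45*(-⅑*49²) = 45*(-⅑*2401) = 45*(-2401/9) = -12005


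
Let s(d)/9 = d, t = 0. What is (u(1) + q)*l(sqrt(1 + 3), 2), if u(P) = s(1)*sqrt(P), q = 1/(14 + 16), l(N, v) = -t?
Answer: 0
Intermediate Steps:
s(d) = 9*d
l(N, v) = 0 (l(N, v) = -1*0 = 0)
q = 1/30 ≈ 0.033333
u(P) = 9*sqrt(P) (u(P) = (9*1)*sqrt(P) = 9*sqrt(P))
(u(1) + q)*l(sqrt(1 + 3), 2) = (9*sqrt(1) + 1/30)*0 = (9*1 + 1/30)*0 = (9 + 1/30)*0 = (271/30)*0 = 0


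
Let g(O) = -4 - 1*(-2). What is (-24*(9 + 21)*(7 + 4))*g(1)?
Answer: 15840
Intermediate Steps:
g(O) = -2 (g(O) = -4 + 2 = -2)
(-24*(9 + 21)*(7 + 4))*g(1) = -24*(9 + 21)*(7 + 4)*(-2) = -720*11*(-2) = -24*330*(-2) = -7920*(-2) = 15840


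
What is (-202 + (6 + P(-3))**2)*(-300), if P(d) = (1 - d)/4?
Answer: 45900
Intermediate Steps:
P(d) = 1/4 - d/4 (P(d) = (1 - d)*(1/4) = 1/4 - d/4)
(-202 + (6 + P(-3))**2)*(-300) = (-202 + (6 + (1/4 - 1/4*(-3)))**2)*(-300) = (-202 + (6 + (1/4 + 3/4))**2)*(-300) = (-202 + (6 + 1)**2)*(-300) = (-202 + 7**2)*(-300) = (-202 + 49)*(-300) = -153*(-300) = 45900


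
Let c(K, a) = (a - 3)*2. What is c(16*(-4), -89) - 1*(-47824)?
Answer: 47640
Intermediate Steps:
c(K, a) = -6 + 2*a (c(K, a) = (-3 + a)*2 = -6 + 2*a)
c(16*(-4), -89) - 1*(-47824) = (-6 + 2*(-89)) - 1*(-47824) = (-6 - 178) + 47824 = -184 + 47824 = 47640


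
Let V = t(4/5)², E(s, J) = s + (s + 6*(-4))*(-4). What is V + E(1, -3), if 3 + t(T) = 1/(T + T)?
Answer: 6313/64 ≈ 98.641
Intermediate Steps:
t(T) = -3 + 1/(2*T) (t(T) = -3 + 1/(T + T) = -3 + 1/(2*T))
E(s, J) = 96 - 3*s (E(s, J) = s + (s - 24)*(-4) = s + (-24 + s)*(-4) = s + (96 - 4*s) = 96 - 3*s)
V = 361/64 (V = (-3 + 1/(2*((4/5))))² = (-3 + 1/(2*((4*(⅕)))))² = (-3 + 1/(2*(⅘)))² = (-3 + (½)*(5/4))² = (-3 + 5/8)² = (-19/8)² = 361/64 ≈ 5.6406)
V + E(1, -3) = 361/64 + (96 - 3*1) = 361/64 + (96 - 3) = 361/64 + 93 = 6313/64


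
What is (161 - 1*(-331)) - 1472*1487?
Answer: -2188372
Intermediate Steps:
(161 - 1*(-331)) - 1472*1487 = (161 + 331) - 2188864 = 492 - 2188864 = -2188372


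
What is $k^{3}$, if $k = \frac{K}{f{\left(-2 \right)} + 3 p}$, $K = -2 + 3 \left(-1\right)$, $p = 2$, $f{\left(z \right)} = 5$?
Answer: $- \frac{125}{1331} \approx -0.093914$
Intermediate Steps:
$K = -5$ ($K = -2 - 3 = -5$)
$k = - \frac{5}{11}$ ($k = - \frac{5}{5 + 3 \cdot 2} = - \frac{5}{5 + 6} = - \frac{5}{11} \approx -0.45455$)
$k^{3} = \left(- \frac{5}{11}\right)^{3} = - \frac{125}{1331}$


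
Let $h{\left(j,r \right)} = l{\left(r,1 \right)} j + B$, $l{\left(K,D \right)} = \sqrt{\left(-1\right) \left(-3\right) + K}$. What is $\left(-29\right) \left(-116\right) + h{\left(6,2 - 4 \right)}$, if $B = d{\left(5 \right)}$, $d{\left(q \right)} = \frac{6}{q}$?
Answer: $\frac{16856}{5} \approx 3371.2$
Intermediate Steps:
$B = \frac{6}{5} \approx 1.2$
$l{\left(K,D \right)} = \sqrt{3 + K}$
$h{\left(j,r \right)} = \frac{6}{5} + j \sqrt{3 + r}$ ($h{\left(j,r \right)} = \sqrt{3 + r} j + \frac{6}{5} = j \sqrt{3 + r} + \frac{6}{5} = \frac{6}{5} + j \sqrt{3 + r}$)
$\left(-29\right) \left(-116\right) + h{\left(6,2 - 4 \right)} = \left(-29\right) \left(-116\right) + \left(\frac{6}{5} + 6 \sqrt{3 + \left(2 - 4\right)}\right) = 3364 + \left(\frac{6}{5} + 6 \sqrt{3 - 2}\right) = 3364 + \left(\frac{6}{5} + 6 \sqrt{1}\right) = 3364 + \left(\frac{6}{5} + 6 \cdot 1\right) = 3364 + \left(\frac{6}{5} + 6\right) = 3364 + \frac{36}{5} = \frac{16856}{5}$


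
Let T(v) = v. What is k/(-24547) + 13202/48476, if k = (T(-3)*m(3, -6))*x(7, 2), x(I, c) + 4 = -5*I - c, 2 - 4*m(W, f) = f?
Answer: 156072199/594970186 ≈ 0.26232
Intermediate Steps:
m(W, f) = ½ - f/4
x(I, c) = -4 - c - 5*I (x(I, c) = -4 + (-5*I - c) = -4 + (-c - 5*I) = -4 - c - 5*I)
k = 246 (k = (-3*(½ - ¼*(-6)))*(-4 - 1*2 - 5*7) = (-3*(½ + 3/2))*(-4 - 2 - 35) = -3*2*(-41) = -6*(-41) = 246)
k/(-24547) + 13202/48476 = 246/(-24547) + 13202/48476 = 246*(-1/24547) + 13202*(1/48476) = -246/24547 + 6601/24238 = 156072199/594970186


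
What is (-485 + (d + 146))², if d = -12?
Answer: 123201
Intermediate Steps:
(-485 + (d + 146))² = (-485 + (-12 + 146))² = (-485 + 134)² = (-351)² = 123201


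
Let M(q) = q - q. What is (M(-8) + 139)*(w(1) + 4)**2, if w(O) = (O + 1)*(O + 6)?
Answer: 45036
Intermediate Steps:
w(O) = (1 + O)*(6 + O)
M(q) = 0
(M(-8) + 139)*(w(1) + 4)**2 = (0 + 139)*((6 + 1**2 + 7*1) + 4)**2 = 139*((6 + 1 + 7) + 4)**2 = 139*(14 + 4)**2 = 139*18**2 = 139*324 = 45036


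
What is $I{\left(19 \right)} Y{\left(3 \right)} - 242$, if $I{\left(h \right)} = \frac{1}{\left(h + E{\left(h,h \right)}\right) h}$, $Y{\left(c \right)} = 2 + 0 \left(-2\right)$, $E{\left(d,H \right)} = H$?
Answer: $- \frac{87361}{361} \approx -242.0$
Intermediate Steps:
$Y{\left(c \right)} = 2$ ($Y{\left(c \right)} = 2 + 0 = 2$)
$I{\left(h \right)} = \frac{1}{2 h^{2}}$ ($I{\left(h \right)} = \frac{1}{\left(h + h\right) h} = \frac{1}{2 h h} = \frac{\frac{1}{2} \frac{1}{h}}{h} = \frac{1}{2 h^{2}}$)
$I{\left(19 \right)} Y{\left(3 \right)} - 242 = \frac{1}{2 \cdot 361} \cdot 2 - 242 = \frac{1}{2} \cdot \frac{1}{361} \cdot 2 - 242 = \frac{1}{722} \cdot 2 - 242 = \frac{1}{361} - 242 = - \frac{87361}{361}$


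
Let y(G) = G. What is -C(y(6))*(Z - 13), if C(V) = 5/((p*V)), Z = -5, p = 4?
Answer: 15/4 ≈ 3.7500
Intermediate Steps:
C(V) = 5/(4*V) (C(V) = 5/((4*V)) = 5*(1/(4*V)) = 5/(4*V))
-C(y(6))*(Z - 13) = -(5/4)/6*(-5 - 13) = -(5/4)*(⅙)*(-18) = -5*(-18)/24 = -1*(-15/4) = 15/4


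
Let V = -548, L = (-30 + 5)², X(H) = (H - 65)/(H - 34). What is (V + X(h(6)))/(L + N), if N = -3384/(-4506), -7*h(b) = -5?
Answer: -95552734/109495787 ≈ -0.87266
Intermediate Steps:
h(b) = 5/7 (h(b) = -⅐*(-5) = 5/7)
X(H) = (-65 + H)/(-34 + H)
L = 625 (L = (-25)² = 625)
N = 564/751 (N = -3384*(-1/4506) = 564/751 ≈ 0.75100)
(V + X(h(6)))/(L + N) = (-548 + (-65 + 5/7)/(-34 + 5/7))/(625 + 564/751) = (-548 - 450/7/(-233/7))/(469939/751) = (-548 - 7/233*(-450/7))*(751/469939) = (-548 + 450/233)*(751/469939) = -127234/233*751/469939 = -95552734/109495787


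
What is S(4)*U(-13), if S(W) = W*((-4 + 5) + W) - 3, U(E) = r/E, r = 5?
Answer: -85/13 ≈ -6.5385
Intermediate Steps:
U(E) = 5/E
S(W) = -3 + W*(1 + W) (S(W) = W*(1 + W) - 3 = -3 + W*(1 + W))
S(4)*U(-13) = (-3 + 4 + 4²)*(5/(-13)) = (-3 + 4 + 16)*(5*(-1/13)) = 17*(-5/13) = -85/13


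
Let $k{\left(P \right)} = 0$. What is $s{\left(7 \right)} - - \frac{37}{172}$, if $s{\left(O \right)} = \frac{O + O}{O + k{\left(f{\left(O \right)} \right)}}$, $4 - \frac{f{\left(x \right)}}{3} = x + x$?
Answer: $\frac{381}{172} \approx 2.2151$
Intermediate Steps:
$f{\left(x \right)} = 12 - 6 x$ ($f{\left(x \right)} = 12 - 3 \left(x + x\right) = 12 - 3 \cdot 2 x = 12 - 6 x$)
$s{\left(O \right)} = 2$ ($s{\left(O \right)} = \frac{O + O}{O + 0} = \frac{2 O}{O} = 2$)
$s{\left(7 \right)} - - \frac{37}{172} = 2 - - \frac{37}{172} = 2 + \frac{37}{172} = \frac{381}{172}$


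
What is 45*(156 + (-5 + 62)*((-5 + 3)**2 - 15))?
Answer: -21195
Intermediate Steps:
45*(156 + (-5 + 62)*((-5 + 3)**2 - 15)) = 45*(156 + 57*((-2)**2 - 15)) = 45*(156 + 57*(4 - 15)) = 45*(156 + 57*(-11)) = 45*(156 - 627) = 45*(-471) = -21195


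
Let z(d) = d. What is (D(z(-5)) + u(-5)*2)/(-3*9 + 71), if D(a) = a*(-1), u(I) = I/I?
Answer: 7/44 ≈ 0.15909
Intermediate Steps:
u(I) = 1
D(a) = -a
(D(z(-5)) + u(-5)*2)/(-3*9 + 71) = (-1*(-5) + 1*2)/(-3*9 + 71) = (5 + 2)/(-27 + 71) = 7/44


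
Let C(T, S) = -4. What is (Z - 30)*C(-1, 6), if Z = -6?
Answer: 144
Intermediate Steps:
(Z - 30)*C(-1, 6) = (-6 - 30)*(-4) = -36*(-4) = 144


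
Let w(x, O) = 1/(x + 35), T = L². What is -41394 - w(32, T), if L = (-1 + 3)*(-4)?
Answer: -2773399/67 ≈ -41394.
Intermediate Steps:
L = -8 (L = 2*(-4) = -8)
T = 64 (T = (-8)² = 64)
w(x, O) = 1/(35 + x)
-41394 - w(32, T) = -41394 - 1/(35 + 32) = -41394 - 1/67 = -2773399/67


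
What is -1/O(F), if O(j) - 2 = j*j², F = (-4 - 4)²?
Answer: -1/262146 ≈ -3.8147e-6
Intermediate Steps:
F = 64 (F = (-8)² = 64)
O(j) = 2 + j³ (O(j) = 2 + j*j² = 2 + j³)
-1/O(F) = -1/(2 + 64³) = -1/(2 + 262144) = -1/262146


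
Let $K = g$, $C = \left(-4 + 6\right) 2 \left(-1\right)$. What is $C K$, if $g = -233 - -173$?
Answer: $240$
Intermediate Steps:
$C = -4$ ($C = 2 \left(-2\right) = -4$)
$g = -60$ ($g = -233 + 173 = -60$)
$K = -60$
$C K = \left(-4\right) \left(-60\right) = 240$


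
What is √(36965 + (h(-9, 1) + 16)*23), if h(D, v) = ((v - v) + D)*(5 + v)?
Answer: √36091 ≈ 189.98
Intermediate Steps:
h(D, v) = D*(5 + v) (h(D, v) = (0 + D)*(5 + v) = D*(5 + v))
√(36965 + (h(-9, 1) + 16)*23) = √(36965 + (-9*(5 + 1) + 16)*23) = √(36965 + (-9*6 + 16)*23) = √(36965 + (-54 + 16)*23) = √(36965 - 38*23) = √(36965 - 874) = √36091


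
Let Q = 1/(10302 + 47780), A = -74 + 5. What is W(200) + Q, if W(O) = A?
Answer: -4007657/58082 ≈ -69.000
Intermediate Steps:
A = -69
W(O) = -69
Q = 1/58082 ≈ 1.7217e-5
W(200) + Q = -69 + 1/58082 = -4007657/58082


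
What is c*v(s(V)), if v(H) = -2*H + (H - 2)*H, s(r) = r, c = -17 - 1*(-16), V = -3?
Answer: -21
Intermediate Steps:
c = -1 (c = -17 + 16 = -1)
v(H) = -2*H + H*(-2 + H) (v(H) = -2*H + (-2 + H)*H = -2*H + H*(-2 + H))
c*v(s(V)) = -(-3)*(-4 - 3) = -(-3)*(-7) = -1*21 = -21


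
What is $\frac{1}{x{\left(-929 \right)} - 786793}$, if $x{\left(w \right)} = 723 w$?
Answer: $- \frac{1}{1458460} \approx -6.8565 \cdot 10^{-7}$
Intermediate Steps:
$\frac{1}{x{\left(-929 \right)} - 786793} = \frac{1}{723 \left(-929\right) - 786793} = \frac{1}{-671667 - 786793} = \frac{1}{-1458460} = - \frac{1}{1458460}$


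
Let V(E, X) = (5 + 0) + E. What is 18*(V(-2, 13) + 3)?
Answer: 108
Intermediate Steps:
V(E, X) = 5 + E
18*(V(-2, 13) + 3) = 18*((5 - 2) + 3) = 18*(3 + 3) = 18*6 = 108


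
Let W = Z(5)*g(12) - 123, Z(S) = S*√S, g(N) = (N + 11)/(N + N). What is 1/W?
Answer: -70848/8648179 - 2760*√5/8648179 ≈ -0.0089059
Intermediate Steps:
g(N) = (11 + N)/(2*N) (g(N) = (11 + N)/((2*N)) = (11 + N)*(1/(2*N)) = (11 + N)/(2*N))
Z(S) = S^(3/2)
W = -123 + 115*√5/24 (W = 5^(3/2)*((½)*(11 + 12)/12) - 123 = (5*√5)*((½)*(1/12)*23) - 123 = (5*√5)*(23/24) - 123 = 115*√5/24 - 123 = -123 + 115*√5/24 ≈ -112.29)
1/W = 1/(-123 + 115*√5/24)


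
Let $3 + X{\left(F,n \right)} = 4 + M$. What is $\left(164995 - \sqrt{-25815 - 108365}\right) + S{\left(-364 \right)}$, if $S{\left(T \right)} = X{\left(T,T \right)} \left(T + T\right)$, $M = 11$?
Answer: $156259 - 2 i \sqrt{33545} \approx 1.5626 \cdot 10^{5} - 366.31 i$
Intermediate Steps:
$X{\left(F,n \right)} = 12$ ($X{\left(F,n \right)} = -3 + \left(4 + 11\right) = -3 + 15 = 12$)
$S{\left(T \right)} = 24 T$ ($S{\left(T \right)} = 12 \left(T + T\right) = 12 \cdot 2 T = 24 T$)
$\left(164995 - \sqrt{-25815 - 108365}\right) + S{\left(-364 \right)} = \left(164995 - \sqrt{-25815 - 108365}\right) + 24 \left(-364\right) = \left(164995 - \sqrt{-134180}\right) - 8736 = \left(164995 - 2 i \sqrt{33545}\right) - 8736 = 156259 - 2 i \sqrt{33545}$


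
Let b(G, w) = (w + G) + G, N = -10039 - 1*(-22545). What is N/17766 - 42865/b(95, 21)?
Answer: -379450412/1874313 ≈ -202.45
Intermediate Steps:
N = 12506 (N = -10039 + 22545 = 12506)
b(G, w) = w + 2*G (b(G, w) = (G + w) + G = w + 2*G)
N/17766 - 42865/b(95, 21) = 12506/17766 - 42865/(21 + 2*95) = 12506*(1/17766) - 42865/(21 + 190) = 6253/8883 - 42865/211 = -379450412/1874313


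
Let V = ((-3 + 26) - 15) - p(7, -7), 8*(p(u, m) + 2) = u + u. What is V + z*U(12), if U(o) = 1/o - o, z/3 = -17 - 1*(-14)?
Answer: 231/2 ≈ 115.50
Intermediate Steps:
z = -9 (z = 3*(-17 - 1*(-14)) = 3*(-17 + 14) = 3*(-3) = -9)
U(o) = 1/o - o
p(u, m) = -2 + u/4 (p(u, m) = -2 + (u + u)/8 = -2 + (2*u)/8 = -2 + u/4)
V = 33/4 (V = ((-3 + 26) - 15) - (-2 + (¼)*7) = (23 - 15) - (-2 + 7/4) = 8 - 1*(-¼) = 8 + ¼ = 33/4 ≈ 8.2500)
V + z*U(12) = 33/4 - 9*(1/12 - 1*12) = 33/4 - 9*(1/12 - 12) = 33/4 - 9*(-143/12) = 33/4 + 429/4 = 231/2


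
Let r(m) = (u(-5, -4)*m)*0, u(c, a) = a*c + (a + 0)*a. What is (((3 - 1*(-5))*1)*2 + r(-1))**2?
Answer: 256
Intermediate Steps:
u(c, a) = a**2 + a*c (u(c, a) = a*c + a*a = a*c + a**2 = a**2 + a*c)
r(m) = 0 (r(m) = ((-4*(-4 - 5))*m)*0 = ((-4*(-9))*m)*0 = (36*m)*0 = 0)
(((3 - 1*(-5))*1)*2 + r(-1))**2 = (((3 - 1*(-5))*1)*2 + 0)**2 = (((3 + 5)*1)*2 + 0)**2 = ((8*1)*2 + 0)**2 = (8*2 + 0)**2 = (16 + 0)**2 = 16**2 = 256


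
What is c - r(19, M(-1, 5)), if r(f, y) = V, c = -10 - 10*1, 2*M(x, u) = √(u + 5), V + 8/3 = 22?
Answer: -118/3 ≈ -39.333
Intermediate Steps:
V = 58/3 (V = -8/3 + 22 = 58/3 ≈ 19.333)
M(x, u) = √(5 + u)/2 (M(x, u) = √(u + 5)/2 = √(5 + u)/2)
c = -20 (c = -10 - 10 = -20)
r(f, y) = 58/3
c - r(19, M(-1, 5)) = -20 - 1*58/3 = -20 - 58/3 = -118/3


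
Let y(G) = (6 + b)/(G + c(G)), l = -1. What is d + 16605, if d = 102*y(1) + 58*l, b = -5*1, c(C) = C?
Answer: 16598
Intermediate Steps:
b = -5
y(G) = 1/(2*G) (y(G) = (6 - 5)/(G + G) = 1/(2*G))
d = -7 (d = 102*((½)/1) + 58*(-1) = 102*((½)*1) - 58 = 102*(½) - 58 = 51 - 58 = -7)
d + 16605 = -7 + 16605 = 16598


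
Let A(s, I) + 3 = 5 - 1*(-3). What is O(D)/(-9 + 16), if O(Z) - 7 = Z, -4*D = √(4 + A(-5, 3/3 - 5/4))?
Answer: 25/28 ≈ 0.89286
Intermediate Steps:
A(s, I) = 5 (A(s, I) = -3 + (5 - 1*(-3)) = -3 + (5 + 3) = -3 + 8 = 5)
D = -¾ (D = -√(4 + 5)/4 = -√9/4 = -¼*3 = -¾ ≈ -0.75000)
O(Z) = 7 + Z
O(D)/(-9 + 16) = (7 - ¾)/(-9 + 16) = (25/4)/7 = (25/4)*(⅐) = 25/28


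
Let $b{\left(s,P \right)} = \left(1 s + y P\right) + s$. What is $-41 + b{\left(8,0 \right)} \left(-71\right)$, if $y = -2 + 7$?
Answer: $-1177$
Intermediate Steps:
$y = 5$
$b{\left(s,P \right)} = 2 s + 5 P$ ($b{\left(s,P \right)} = \left(1 s + 5 P\right) + s = \left(s + 5 P\right) + s = 2 s + 5 P$)
$-41 + b{\left(8,0 \right)} \left(-71\right) = -41 + \left(2 \cdot 8 + 5 \cdot 0\right) \left(-71\right) = -41 + \left(16 + 0\right) \left(-71\right) = -41 + 16 \left(-71\right) = -41 - 1136 = -1177$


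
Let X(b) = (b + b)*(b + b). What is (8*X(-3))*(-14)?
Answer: -4032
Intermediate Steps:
X(b) = 4*b**2 (X(b) = (2*b)*(2*b) = 4*b**2)
(8*X(-3))*(-14) = (8*(4*(-3)**2))*(-14) = (8*(4*9))*(-14) = (8*36)*(-14) = 288*(-14) = -4032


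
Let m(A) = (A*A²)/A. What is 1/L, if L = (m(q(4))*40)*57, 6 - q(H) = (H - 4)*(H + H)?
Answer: 1/82080 ≈ 1.2183e-5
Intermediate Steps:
q(H) = 6 - 2*H*(-4 + H) (q(H) = 6 - (H - 4)*(H + H) = 6 - (-4 + H)*2*H = 6 - 2*H*(-4 + H))
m(A) = A² (m(A) = A³/A = A²)
L = 82080 (L = ((6 - 2*4² + 8*4)²*40)*57 = ((6 - 2*16 + 32)²*40)*57 = ((6 - 32 + 32)²*40)*57 = (6²*40)*57 = (36*40)*57 = 1440*57 = 82080)
1/L = 1/82080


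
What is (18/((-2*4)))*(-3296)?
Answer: 7416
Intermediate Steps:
(18/((-2*4)))*(-3296) = (18/(-8))*(-3296) = (18*(-⅛))*(-3296) = -9/4*(-3296) = 7416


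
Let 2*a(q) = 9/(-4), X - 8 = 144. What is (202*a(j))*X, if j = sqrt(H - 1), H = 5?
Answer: -34542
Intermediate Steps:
X = 152 (X = 8 + 144 = 152)
j = 2 (j = sqrt(5 - 1) = sqrt(4) = 2)
a(q) = -9/8 (a(q) = (9/(-4))/2 = (9*(-1/4))/2 = (1/2)*(-9/4) = -9/8)
(202*a(j))*X = (202*(-9/8))*152 = -909/4*152 = -34542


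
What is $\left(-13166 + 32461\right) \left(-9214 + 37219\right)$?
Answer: $540356475$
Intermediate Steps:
$\left(-13166 + 32461\right) \left(-9214 + 37219\right) = 19295 \cdot 28005 = 540356475$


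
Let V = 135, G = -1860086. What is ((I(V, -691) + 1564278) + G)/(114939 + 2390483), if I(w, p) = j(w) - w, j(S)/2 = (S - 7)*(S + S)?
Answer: -226823/2505422 ≈ -0.090533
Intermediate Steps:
j(S) = 4*S*(-7 + S) (j(S) = 2*((S - 7)*(S + S)) = 2*((-7 + S)*(2*S)) = 2*(2*S*(-7 + S)) = 4*S*(-7 + S))
I(w, p) = -w + 4*w*(-7 + w) (I(w, p) = 4*w*(-7 + w) - w = -w + 4*w*(-7 + w))
((I(V, -691) + 1564278) + G)/(114939 + 2390483) = ((135*(-29 + 4*135) + 1564278) - 1860086)/(114939 + 2390483) = ((135*(-29 + 540) + 1564278) - 1860086)/2505422 = ((135*511 + 1564278) - 1860086)*(1/2505422) = ((68985 + 1564278) - 1860086)*(1/2505422) = (1633263 - 1860086)*(1/2505422) = -226823*1/2505422 = -226823/2505422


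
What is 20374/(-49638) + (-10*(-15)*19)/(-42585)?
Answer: -33636503/70461141 ≈ -0.47738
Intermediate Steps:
20374/(-49638) + (-10*(-15)*19)/(-42585) = 20374*(-1/49638) + (150*19)*(-1/42585) = -10187/24819 + 2850*(-1/42585) = -10187/24819 - 190/2839 = -33636503/70461141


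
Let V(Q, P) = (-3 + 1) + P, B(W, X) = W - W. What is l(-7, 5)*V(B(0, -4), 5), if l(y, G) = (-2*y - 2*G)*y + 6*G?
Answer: 6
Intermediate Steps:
B(W, X) = 0
V(Q, P) = -2 + P
l(y, G) = 6*G + y*(-2*G - 2*y) (l(y, G) = (-2*G - 2*y)*y + 6*G = y*(-2*G - 2*y) + 6*G = 6*G + y*(-2*G - 2*y))
l(-7, 5)*V(B(0, -4), 5) = (-2*(-7)² + 6*5 - 2*5*(-7))*(-2 + 5) = (-2*49 + 30 + 70)*3 = (-98 + 30 + 70)*3 = 2*3 = 6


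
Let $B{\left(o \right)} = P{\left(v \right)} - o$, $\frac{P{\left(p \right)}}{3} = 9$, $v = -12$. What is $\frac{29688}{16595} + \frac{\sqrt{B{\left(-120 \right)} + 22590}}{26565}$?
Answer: $\frac{29688}{16595} + \frac{\sqrt{22737}}{26565} \approx 1.7946$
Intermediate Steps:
$P{\left(p \right)} = 27$ ($P{\left(p \right)} = 3 \cdot 9 = 27$)
$B{\left(o \right)} = 27 - o$
$\frac{29688}{16595} + \frac{\sqrt{B{\left(-120 \right)} + 22590}}{26565} = \frac{29688}{16595} + \frac{\sqrt{\left(27 - -120\right) + 22590}}{26565} = 29688 \cdot \frac{1}{16595} + \sqrt{\left(27 + 120\right) + 22590} \cdot \frac{1}{26565} = \frac{29688}{16595} + \sqrt{147 + 22590} \cdot \frac{1}{26565} = \frac{29688}{16595} + \sqrt{22737} \cdot \frac{1}{26565} = \frac{29688}{16595} + \frac{\sqrt{22737}}{26565}$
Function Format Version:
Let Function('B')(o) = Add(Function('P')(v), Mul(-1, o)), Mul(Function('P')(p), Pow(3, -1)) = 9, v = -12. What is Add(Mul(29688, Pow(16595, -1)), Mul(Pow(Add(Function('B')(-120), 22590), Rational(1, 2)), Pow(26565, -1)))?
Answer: Add(Rational(29688, 16595), Mul(Rational(1, 26565), Pow(22737, Rational(1, 2)))) ≈ 1.7946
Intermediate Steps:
Function('P')(p) = 27 (Function('P')(p) = Mul(3, 9) = 27)
Function('B')(o) = Add(27, Mul(-1, o))
Add(Mul(29688, Pow(16595, -1)), Mul(Pow(Add(Function('B')(-120), 22590), Rational(1, 2)), Pow(26565, -1))) = Add(Mul(29688, Pow(16595, -1)), Mul(Pow(Add(Add(27, Mul(-1, -120)), 22590), Rational(1, 2)), Pow(26565, -1))) = Add(Mul(29688, Rational(1, 16595)), Mul(Pow(Add(Add(27, 120), 22590), Rational(1, 2)), Rational(1, 26565))) = Add(Rational(29688, 16595), Mul(Pow(Add(147, 22590), Rational(1, 2)), Rational(1, 26565))) = Add(Rational(29688, 16595), Mul(Pow(22737, Rational(1, 2)), Rational(1, 26565))) = Add(Rational(29688, 16595), Mul(Rational(1, 26565), Pow(22737, Rational(1, 2))))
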